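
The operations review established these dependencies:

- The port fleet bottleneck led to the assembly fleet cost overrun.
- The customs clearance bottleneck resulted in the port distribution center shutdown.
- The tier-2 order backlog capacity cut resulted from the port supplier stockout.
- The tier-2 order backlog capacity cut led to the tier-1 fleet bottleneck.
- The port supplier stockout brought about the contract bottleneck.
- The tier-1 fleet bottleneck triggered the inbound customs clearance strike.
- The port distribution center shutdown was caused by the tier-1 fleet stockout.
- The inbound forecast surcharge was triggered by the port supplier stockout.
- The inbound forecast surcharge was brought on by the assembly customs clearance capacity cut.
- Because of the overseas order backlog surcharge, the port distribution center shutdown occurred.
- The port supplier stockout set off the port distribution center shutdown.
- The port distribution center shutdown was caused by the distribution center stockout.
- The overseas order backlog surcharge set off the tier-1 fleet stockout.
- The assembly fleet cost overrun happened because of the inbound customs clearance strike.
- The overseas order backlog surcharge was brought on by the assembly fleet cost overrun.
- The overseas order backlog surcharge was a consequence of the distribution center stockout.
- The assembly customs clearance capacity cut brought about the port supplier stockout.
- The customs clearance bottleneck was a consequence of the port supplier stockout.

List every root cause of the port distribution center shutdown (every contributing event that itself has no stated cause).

the assembly customs clearance capacity cut, the distribution center stockout, the port fleet bottleneck

Tracing upstream from the port distribution center shutdown: the port distribution center shutdown ← the port supplier stockout ← the assembly customs clearance capacity cut.
A separate upstream branch: the port distribution center shutdown ← the overseas order backlog surcharge ← the assembly fleet cost overrun ← the port fleet bottleneck.
A separate upstream branch: the port distribution center shutdown ← the distribution center stockout.
Each of those chain origins has no stated cause.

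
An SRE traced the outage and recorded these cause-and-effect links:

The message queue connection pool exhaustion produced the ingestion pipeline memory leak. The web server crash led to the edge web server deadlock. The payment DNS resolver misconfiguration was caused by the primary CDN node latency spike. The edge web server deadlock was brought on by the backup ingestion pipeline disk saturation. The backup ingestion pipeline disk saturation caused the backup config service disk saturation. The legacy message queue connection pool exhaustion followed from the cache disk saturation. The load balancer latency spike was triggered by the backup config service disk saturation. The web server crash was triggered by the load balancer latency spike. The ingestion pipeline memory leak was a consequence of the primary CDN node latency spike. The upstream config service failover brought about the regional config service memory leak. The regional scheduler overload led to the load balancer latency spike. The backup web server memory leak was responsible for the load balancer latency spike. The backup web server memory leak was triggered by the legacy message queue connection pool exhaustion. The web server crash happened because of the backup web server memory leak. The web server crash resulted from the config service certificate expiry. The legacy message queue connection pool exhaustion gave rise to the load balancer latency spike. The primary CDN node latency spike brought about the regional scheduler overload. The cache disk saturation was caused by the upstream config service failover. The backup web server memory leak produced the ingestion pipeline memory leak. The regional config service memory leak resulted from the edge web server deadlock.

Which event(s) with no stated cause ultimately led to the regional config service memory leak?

Tracing upstream from the regional config service memory leak: the regional config service memory leak ← the edge web server deadlock ← the web server crash ← the config service certificate expiry.
A separate upstream branch: the regional config service memory leak ← the upstream config service failover.
A separate upstream branch: the regional config service memory leak ← the edge web server deadlock ← the web server crash ← the load balancer latency spike ← the regional scheduler overload ← the primary CDN node latency spike.
A separate upstream branch: the regional config service memory leak ← the edge web server deadlock ← the backup ingestion pipeline disk saturation.
Each of those chain origins has no stated cause.

the backup ingestion pipeline disk saturation, the config service certificate expiry, the primary CDN node latency spike, the upstream config service failover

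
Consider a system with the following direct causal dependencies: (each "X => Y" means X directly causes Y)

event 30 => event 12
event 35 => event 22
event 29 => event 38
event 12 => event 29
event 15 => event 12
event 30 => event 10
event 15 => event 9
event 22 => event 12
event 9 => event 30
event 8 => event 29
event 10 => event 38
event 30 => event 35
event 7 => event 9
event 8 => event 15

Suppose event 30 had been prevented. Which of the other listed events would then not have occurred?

event 10, event 22, event 35

Downstream of event 30: event 35, event 22, event 12, event 10, event 29, event 38.
Of those, still caused via another path: event 12, event 29, event 38.
The remainder have no surviving cause.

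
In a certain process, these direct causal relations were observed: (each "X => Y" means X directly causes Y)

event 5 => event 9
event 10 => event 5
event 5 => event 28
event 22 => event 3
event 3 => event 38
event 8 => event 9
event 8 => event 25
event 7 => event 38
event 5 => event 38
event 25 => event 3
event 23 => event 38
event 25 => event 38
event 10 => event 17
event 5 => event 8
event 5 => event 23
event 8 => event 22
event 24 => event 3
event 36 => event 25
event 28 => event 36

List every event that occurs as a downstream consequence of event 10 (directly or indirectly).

event 17, event 22, event 23, event 25, event 28, event 3, event 36, event 38, event 5, event 8, event 9

Direct effects: event 5, event 17.
2 steps out: event 8, event 23, event 28, event 9, event 38.
3 steps out: event 36, event 22, event 25.
4 steps out: event 3.
Not reachable from it: event 7, event 24.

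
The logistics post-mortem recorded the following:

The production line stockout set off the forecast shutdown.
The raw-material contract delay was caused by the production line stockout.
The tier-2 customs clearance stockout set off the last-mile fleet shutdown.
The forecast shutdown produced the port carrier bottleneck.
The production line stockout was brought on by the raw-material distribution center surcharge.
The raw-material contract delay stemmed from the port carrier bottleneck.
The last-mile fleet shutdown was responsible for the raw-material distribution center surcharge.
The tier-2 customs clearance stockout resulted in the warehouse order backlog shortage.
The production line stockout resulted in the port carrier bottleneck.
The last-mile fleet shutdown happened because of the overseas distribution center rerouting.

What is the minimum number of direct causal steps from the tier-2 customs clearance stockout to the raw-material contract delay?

4

Shortest chain: the tier-2 customs clearance stockout → the last-mile fleet shutdown → the raw-material distribution center surcharge → the production line stockout → the raw-material contract delay.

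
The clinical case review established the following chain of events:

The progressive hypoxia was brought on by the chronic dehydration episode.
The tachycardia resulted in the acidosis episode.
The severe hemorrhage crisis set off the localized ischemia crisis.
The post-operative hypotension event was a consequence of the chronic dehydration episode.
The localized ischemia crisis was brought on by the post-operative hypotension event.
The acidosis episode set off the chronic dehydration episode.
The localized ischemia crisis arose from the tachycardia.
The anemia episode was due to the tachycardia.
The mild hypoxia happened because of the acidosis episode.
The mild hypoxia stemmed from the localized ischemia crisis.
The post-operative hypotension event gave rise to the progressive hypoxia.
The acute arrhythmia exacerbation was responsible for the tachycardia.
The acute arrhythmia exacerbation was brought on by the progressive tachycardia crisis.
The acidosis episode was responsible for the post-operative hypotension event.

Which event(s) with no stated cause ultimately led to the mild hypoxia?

Tracing upstream from the mild hypoxia: the mild hypoxia ← the acidosis episode ← the tachycardia ← the acute arrhythmia exacerbation ← the progressive tachycardia crisis.
A separate upstream branch: the mild hypoxia ← the localized ischemia crisis ← the severe hemorrhage crisis.
Each of those chain origins has no stated cause.

the progressive tachycardia crisis, the severe hemorrhage crisis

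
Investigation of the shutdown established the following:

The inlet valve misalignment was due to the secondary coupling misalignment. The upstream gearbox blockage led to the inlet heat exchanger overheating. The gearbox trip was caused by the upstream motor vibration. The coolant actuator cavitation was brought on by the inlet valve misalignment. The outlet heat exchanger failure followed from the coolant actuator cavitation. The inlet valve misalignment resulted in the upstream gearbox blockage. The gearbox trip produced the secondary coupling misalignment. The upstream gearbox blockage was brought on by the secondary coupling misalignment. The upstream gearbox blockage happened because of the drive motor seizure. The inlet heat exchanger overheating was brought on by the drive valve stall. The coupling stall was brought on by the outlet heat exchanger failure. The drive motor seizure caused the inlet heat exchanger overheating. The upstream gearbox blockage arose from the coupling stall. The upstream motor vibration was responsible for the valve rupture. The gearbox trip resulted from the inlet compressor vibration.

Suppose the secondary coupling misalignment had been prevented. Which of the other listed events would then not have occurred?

Downstream of the secondary coupling misalignment: the inlet valve misalignment, the coolant actuator cavitation, the outlet heat exchanger failure, the coupling stall, the upstream gearbox blockage, the inlet heat exchanger overheating.
Of those, still caused via another path: the upstream gearbox blockage, the inlet heat exchanger overheating.
The remainder have no surviving cause.

the coolant actuator cavitation, the coupling stall, the inlet valve misalignment, the outlet heat exchanger failure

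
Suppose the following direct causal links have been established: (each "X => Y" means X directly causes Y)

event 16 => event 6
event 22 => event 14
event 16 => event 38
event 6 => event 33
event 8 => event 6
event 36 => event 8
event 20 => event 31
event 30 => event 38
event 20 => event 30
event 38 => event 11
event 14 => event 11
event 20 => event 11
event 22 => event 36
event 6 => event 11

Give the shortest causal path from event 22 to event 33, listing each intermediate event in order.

event 22 → event 36
event 36 → event 8
event 8 → event 6
event 6 → event 33
Length: 4 steps.

event 22 → event 36 → event 8 → event 6 → event 33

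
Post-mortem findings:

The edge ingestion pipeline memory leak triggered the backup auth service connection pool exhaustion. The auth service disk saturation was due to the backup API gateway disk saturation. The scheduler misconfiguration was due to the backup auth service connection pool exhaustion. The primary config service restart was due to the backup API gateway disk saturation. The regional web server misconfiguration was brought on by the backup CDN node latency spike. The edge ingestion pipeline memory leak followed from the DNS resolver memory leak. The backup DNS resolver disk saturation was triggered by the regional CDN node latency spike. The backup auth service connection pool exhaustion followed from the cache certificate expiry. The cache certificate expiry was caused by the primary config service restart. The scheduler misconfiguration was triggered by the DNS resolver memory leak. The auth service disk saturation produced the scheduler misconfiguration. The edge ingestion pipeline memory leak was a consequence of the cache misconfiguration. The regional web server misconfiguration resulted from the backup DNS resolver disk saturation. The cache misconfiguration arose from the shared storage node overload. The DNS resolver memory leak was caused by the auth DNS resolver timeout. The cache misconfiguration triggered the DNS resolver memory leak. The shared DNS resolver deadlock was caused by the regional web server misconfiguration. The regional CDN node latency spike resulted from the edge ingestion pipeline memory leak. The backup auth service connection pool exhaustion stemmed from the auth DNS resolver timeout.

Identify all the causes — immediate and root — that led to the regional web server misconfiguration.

the DNS resolver memory leak, the auth DNS resolver timeout, the backup CDN node latency spike, the backup DNS resolver disk saturation, the cache misconfiguration, the edge ingestion pipeline memory leak, the regional CDN node latency spike, the shared storage node overload

Immediate causes of the regional web server misconfiguration: the backup CDN node latency spike, the backup DNS resolver disk saturation.
Further upstream: the shared storage node overload, the cache misconfiguration, the auth DNS resolver timeout, the DNS resolver memory leak, the edge ingestion pipeline memory leak, the regional CDN node latency spike.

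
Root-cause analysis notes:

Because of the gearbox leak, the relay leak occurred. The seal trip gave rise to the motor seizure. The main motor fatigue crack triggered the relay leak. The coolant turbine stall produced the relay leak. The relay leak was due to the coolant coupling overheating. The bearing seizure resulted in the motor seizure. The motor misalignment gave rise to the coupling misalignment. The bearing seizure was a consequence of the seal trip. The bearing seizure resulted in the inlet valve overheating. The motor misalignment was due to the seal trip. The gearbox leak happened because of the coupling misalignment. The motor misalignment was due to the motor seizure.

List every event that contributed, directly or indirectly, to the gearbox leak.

Immediate cause of the gearbox leak: the coupling misalignment.
Further upstream: the seal trip, the bearing seizure, the motor seizure, the motor misalignment.

the bearing seizure, the coupling misalignment, the motor misalignment, the motor seizure, the seal trip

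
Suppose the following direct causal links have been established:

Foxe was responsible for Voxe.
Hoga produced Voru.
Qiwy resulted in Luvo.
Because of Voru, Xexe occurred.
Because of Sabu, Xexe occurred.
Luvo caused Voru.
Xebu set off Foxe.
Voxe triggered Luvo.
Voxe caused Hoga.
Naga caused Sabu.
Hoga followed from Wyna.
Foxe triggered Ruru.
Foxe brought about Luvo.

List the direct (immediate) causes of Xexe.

Sabu, Voru

Upstream contributors include Xebu, Foxe, Voxe, Qiwy, Luvo, Wyna, Hoga, Naga, but only Sabu, Voru feed directly into Xexe.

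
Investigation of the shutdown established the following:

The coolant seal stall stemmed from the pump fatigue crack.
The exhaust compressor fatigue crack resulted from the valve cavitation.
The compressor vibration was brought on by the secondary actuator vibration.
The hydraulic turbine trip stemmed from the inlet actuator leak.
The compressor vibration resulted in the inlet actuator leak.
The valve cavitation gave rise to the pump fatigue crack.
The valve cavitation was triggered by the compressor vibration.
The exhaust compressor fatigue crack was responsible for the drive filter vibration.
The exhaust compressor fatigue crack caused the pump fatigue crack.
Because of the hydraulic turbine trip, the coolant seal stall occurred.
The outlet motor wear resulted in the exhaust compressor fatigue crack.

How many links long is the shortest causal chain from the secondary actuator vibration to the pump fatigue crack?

3

Shortest chain: the secondary actuator vibration → the compressor vibration → the valve cavitation → the pump fatigue crack.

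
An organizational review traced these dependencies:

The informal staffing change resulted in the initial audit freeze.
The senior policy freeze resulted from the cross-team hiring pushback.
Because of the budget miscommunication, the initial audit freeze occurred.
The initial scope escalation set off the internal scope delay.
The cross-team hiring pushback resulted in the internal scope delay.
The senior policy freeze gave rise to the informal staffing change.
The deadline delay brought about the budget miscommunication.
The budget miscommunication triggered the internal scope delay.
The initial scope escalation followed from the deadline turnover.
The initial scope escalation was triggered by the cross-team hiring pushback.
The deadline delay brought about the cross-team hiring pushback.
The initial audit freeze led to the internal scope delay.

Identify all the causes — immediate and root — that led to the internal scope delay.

the budget miscommunication, the cross-team hiring pushback, the deadline delay, the deadline turnover, the informal staffing change, the initial audit freeze, the initial scope escalation, the senior policy freeze

Immediate causes of the internal scope delay: the cross-team hiring pushback, the initial scope escalation, the budget miscommunication, the initial audit freeze.
Further upstream: the deadline delay, the senior policy freeze, the informal staffing change, the deadline turnover.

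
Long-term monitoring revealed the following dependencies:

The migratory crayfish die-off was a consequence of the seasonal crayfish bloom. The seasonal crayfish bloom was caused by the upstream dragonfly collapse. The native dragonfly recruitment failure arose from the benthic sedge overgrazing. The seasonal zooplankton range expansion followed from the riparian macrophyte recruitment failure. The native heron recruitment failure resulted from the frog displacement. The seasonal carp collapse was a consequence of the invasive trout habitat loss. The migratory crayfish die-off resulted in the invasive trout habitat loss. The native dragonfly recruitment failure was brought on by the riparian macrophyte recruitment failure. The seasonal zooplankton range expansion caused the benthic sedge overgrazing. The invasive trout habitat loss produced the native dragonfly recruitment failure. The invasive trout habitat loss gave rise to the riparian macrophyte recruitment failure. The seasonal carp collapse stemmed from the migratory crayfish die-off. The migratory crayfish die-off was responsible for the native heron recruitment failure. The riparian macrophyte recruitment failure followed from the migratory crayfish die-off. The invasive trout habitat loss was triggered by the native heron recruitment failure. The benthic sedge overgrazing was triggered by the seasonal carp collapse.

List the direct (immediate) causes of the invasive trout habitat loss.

Upstream contributors include the upstream dragonfly collapse, the seasonal crayfish bloom, the frog displacement, but only the migratory crayfish die-off, the native heron recruitment failure feed directly into the invasive trout habitat loss.

the migratory crayfish die-off, the native heron recruitment failure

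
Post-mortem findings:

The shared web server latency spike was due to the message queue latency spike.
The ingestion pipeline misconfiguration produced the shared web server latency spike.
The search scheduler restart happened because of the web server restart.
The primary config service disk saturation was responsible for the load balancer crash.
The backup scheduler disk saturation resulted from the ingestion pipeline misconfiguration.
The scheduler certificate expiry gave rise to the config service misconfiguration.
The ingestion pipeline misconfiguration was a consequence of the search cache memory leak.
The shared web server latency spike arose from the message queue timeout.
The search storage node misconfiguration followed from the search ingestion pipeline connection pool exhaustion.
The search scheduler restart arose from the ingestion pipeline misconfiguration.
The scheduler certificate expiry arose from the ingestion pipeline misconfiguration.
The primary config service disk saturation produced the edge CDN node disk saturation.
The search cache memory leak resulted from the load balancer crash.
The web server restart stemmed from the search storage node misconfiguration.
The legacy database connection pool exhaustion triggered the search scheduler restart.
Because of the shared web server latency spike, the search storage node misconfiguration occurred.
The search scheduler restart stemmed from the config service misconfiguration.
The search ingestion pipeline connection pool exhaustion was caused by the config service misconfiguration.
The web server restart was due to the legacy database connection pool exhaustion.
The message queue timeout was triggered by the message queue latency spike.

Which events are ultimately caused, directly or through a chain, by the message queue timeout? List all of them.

the search scheduler restart, the search storage node misconfiguration, the shared web server latency spike, the web server restart

Direct effects: the shared web server latency spike.
2 steps out: the search storage node misconfiguration.
3 steps out: the web server restart.
4 steps out: the search scheduler restart.
Not reachable from it: the message queue latency spike, the primary config service disk saturation, the load balancer crash, the search cache memory leak, the ingestion pipeline misconfiguration, the scheduler certificate expiry, the backup scheduler disk saturation, the config service misconfiguration, the search ingestion pipeline connection pool exhaustion, the edge CDN node disk saturation, the legacy database connection pool exhaustion.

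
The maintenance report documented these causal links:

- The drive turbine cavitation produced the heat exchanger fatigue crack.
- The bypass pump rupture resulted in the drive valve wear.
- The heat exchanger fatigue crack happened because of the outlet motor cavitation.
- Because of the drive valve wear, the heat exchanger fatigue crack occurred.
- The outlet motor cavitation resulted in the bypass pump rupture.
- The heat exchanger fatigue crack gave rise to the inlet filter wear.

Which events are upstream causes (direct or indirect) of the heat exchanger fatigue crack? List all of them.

the bypass pump rupture, the drive turbine cavitation, the drive valve wear, the outlet motor cavitation

Immediate causes of the heat exchanger fatigue crack: the outlet motor cavitation, the drive valve wear, the drive turbine cavitation.
Further upstream: the bypass pump rupture.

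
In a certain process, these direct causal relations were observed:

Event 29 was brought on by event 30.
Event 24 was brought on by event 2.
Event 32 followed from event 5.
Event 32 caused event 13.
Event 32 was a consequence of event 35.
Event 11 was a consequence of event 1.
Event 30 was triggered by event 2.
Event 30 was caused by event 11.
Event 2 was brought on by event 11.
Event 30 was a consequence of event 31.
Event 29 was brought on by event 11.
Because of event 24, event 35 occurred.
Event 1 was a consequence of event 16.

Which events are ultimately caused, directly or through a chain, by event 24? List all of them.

Direct effects: event 35.
2 steps out: event 32.
3 steps out: event 13.
Not reachable from it: event 16, event 1, event 11, event 2, event 31, event 30, event 5, event 29.

event 13, event 32, event 35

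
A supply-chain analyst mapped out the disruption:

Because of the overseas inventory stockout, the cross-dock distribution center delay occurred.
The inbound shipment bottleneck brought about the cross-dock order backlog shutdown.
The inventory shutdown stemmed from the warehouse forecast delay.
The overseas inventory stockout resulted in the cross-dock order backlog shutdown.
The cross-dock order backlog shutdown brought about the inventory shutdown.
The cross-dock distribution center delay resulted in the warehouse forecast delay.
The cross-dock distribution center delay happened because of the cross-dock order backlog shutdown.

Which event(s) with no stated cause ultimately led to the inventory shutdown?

Tracing upstream from the inventory shutdown: the inventory shutdown ← the cross-dock order backlog shutdown ← the overseas inventory stockout.
A separate upstream branch: the inventory shutdown ← the cross-dock order backlog shutdown ← the inbound shipment bottleneck.
Each of those chain origins has no stated cause.

the inbound shipment bottleneck, the overseas inventory stockout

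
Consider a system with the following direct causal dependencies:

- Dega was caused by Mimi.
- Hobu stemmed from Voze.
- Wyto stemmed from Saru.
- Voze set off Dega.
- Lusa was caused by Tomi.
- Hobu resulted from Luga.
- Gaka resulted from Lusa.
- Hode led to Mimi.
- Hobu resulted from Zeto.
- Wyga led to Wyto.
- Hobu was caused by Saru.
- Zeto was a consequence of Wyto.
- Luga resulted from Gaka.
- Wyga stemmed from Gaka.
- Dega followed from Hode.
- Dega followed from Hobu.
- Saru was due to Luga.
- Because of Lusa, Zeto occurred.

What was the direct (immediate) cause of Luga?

Upstream contributors include Tomi, Lusa, but only Gaka feeds directly into Luga.

Gaka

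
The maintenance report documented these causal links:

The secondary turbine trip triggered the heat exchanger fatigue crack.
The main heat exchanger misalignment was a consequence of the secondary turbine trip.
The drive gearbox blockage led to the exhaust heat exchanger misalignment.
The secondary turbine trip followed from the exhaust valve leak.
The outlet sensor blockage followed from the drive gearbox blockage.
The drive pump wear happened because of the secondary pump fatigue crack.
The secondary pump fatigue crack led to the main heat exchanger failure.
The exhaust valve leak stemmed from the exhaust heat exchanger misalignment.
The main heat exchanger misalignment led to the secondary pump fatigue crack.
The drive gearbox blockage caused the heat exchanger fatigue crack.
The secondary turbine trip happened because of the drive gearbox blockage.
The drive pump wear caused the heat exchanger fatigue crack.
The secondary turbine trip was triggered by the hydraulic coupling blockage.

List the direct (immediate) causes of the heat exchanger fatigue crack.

Upstream contributors include the exhaust heat exchanger misalignment, the exhaust valve leak, the main heat exchanger misalignment, the secondary pump fatigue crack, the hydraulic coupling blockage, but only the drive gearbox blockage, the drive pump wear, the secondary turbine trip feed directly into the heat exchanger fatigue crack.

the drive gearbox blockage, the drive pump wear, the secondary turbine trip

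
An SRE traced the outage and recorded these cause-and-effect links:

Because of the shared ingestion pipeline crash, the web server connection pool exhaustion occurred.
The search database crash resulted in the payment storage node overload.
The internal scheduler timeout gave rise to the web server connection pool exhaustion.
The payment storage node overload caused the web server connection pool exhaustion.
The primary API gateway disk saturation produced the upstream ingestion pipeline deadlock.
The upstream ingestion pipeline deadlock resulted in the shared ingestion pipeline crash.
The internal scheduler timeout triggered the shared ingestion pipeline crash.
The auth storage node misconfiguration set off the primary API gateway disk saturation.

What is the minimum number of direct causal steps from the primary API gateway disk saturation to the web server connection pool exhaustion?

3

Shortest chain: the primary API gateway disk saturation → the upstream ingestion pipeline deadlock → the shared ingestion pipeline crash → the web server connection pool exhaustion.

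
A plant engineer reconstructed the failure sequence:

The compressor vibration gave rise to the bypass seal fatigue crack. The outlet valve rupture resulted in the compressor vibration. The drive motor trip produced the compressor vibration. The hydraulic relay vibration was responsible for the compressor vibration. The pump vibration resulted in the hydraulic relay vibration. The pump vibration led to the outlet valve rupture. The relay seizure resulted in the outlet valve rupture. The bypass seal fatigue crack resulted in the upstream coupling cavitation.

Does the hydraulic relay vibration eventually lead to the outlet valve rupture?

No

The hydraulic relay vibration leads to the compressor vibration, the bypass seal fatigue crack, the upstream coupling cavitation; the outlet valve rupture is not among them.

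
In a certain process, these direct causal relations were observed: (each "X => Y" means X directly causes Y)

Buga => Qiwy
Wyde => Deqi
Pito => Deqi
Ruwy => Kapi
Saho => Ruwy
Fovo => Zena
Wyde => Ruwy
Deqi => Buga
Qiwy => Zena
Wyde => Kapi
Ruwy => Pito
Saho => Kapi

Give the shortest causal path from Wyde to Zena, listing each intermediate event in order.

Wyde → Deqi → Buga → Qiwy → Zena

Wyde → Deqi
Deqi → Buga
Buga → Qiwy
Qiwy → Zena
Length: 4 steps.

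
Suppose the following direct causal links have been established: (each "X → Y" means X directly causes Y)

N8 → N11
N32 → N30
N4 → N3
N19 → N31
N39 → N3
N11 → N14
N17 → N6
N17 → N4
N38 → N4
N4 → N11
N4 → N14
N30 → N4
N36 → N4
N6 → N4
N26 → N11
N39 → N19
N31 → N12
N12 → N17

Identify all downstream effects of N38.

N11, N14, N3, N4

Direct effects: N4.
2 steps out: N11, N3, N14.
Not reachable from it: N26, N39, N32, N19, N31, N12, N30, N17, N8, N6, N36.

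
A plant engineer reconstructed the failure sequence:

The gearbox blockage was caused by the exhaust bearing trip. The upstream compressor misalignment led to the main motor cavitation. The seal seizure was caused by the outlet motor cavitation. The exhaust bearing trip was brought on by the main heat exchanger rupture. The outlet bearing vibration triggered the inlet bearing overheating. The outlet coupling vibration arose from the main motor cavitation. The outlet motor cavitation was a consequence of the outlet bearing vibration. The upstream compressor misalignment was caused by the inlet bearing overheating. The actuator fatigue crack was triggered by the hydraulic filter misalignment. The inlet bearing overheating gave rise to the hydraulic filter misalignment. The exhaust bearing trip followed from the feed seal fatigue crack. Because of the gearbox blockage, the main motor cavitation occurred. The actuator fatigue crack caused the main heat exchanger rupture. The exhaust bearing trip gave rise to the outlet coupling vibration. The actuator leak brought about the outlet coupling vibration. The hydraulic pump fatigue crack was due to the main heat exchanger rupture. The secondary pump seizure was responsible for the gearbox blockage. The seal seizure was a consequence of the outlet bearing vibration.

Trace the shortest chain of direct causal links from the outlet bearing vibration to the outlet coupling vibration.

the outlet bearing vibration → the inlet bearing overheating
the inlet bearing overheating → the upstream compressor misalignment
the upstream compressor misalignment → the main motor cavitation
the main motor cavitation → the outlet coupling vibration
Length: 4 steps.

the outlet bearing vibration → the inlet bearing overheating → the upstream compressor misalignment → the main motor cavitation → the outlet coupling vibration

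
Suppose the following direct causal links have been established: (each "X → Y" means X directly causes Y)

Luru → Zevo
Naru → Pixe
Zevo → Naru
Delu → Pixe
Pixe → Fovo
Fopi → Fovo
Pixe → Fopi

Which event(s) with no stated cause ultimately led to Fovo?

Delu, Luru

Tracing upstream from Fovo: Fovo ← Pixe ← Naru ← Zevo ← Luru.
A separate upstream branch: Fovo ← Pixe ← Delu.
Each of those chain origins has no stated cause.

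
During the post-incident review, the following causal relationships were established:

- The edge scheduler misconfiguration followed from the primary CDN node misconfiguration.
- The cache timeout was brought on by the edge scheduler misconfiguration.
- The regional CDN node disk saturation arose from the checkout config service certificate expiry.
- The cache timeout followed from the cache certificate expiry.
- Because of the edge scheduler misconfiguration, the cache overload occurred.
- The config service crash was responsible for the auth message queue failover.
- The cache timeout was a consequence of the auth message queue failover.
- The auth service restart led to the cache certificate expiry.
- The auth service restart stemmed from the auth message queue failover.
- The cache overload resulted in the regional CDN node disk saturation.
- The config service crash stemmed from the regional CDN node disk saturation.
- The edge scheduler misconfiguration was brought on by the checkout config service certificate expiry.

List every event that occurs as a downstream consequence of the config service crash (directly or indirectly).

Direct effects: the auth message queue failover.
2 steps out: the auth service restart, the cache timeout.
3 steps out: the cache certificate expiry.
Not reachable from it: the checkout config service certificate expiry, the primary CDN node misconfiguration, the edge scheduler misconfiguration, the cache overload, the regional CDN node disk saturation.

the auth message queue failover, the auth service restart, the cache certificate expiry, the cache timeout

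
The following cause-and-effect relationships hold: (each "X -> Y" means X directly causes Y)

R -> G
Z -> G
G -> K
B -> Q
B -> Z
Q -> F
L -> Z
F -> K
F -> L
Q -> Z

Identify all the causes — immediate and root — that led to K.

B, F, G, L, Q, R, Z

Immediate causes of K: F, G.
Further upstream: B, Q, L, Z, R.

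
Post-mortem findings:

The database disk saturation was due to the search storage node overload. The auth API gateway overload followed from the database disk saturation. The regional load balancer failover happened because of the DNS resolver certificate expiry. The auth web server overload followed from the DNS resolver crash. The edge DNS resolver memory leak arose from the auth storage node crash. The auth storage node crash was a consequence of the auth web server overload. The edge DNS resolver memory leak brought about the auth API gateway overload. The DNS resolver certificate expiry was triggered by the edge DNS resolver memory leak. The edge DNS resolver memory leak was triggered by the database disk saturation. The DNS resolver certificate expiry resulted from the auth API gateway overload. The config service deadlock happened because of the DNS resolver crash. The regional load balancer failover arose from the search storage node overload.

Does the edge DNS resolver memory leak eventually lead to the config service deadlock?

The edge DNS resolver memory leak leads to the auth API gateway overload, the DNS resolver certificate expiry, the regional load balancer failover; the config service deadlock is not among them.

No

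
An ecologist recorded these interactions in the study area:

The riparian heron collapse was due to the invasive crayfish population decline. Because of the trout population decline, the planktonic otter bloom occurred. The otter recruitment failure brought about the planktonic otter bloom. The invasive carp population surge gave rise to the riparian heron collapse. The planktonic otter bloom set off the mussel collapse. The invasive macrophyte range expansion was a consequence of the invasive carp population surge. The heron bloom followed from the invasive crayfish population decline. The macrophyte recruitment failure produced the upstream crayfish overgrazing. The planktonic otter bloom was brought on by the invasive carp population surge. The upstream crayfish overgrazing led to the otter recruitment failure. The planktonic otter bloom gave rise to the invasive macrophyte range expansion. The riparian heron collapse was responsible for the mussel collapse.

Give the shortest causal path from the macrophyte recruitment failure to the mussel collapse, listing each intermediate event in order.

the macrophyte recruitment failure → the upstream crayfish overgrazing → the otter recruitment failure → the planktonic otter bloom → the mussel collapse

the macrophyte recruitment failure → the upstream crayfish overgrazing
the upstream crayfish overgrazing → the otter recruitment failure
the otter recruitment failure → the planktonic otter bloom
the planktonic otter bloom → the mussel collapse
Length: 4 steps.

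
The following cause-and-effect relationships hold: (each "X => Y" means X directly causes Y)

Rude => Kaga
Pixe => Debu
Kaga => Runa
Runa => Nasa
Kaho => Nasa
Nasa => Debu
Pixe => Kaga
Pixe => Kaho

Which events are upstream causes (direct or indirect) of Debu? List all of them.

Immediate causes of Debu: Pixe, Nasa.
Further upstream: Kaho, Kaga, Runa, Rude.

Kaga, Kaho, Nasa, Pixe, Rude, Runa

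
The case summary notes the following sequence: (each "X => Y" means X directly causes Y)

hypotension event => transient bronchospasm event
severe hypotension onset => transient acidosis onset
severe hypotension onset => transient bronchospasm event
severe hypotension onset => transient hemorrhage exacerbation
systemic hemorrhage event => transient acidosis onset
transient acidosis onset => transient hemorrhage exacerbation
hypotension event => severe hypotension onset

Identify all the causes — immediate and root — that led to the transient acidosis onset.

Immediate causes of the transient acidosis onset: the severe hypotension onset, the systemic hemorrhage event.
Further upstream: the hypotension event.

the hypotension event, the severe hypotension onset, the systemic hemorrhage event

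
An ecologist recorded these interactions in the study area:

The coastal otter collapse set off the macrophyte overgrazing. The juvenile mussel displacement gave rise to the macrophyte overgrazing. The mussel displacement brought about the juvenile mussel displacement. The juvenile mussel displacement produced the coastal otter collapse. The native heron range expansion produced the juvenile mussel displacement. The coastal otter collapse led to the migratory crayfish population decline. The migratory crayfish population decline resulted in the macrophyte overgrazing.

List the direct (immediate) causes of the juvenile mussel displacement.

the mussel displacement, the native heron range expansion → the juvenile mussel displacement with nothing further upstream stated.

the mussel displacement, the native heron range expansion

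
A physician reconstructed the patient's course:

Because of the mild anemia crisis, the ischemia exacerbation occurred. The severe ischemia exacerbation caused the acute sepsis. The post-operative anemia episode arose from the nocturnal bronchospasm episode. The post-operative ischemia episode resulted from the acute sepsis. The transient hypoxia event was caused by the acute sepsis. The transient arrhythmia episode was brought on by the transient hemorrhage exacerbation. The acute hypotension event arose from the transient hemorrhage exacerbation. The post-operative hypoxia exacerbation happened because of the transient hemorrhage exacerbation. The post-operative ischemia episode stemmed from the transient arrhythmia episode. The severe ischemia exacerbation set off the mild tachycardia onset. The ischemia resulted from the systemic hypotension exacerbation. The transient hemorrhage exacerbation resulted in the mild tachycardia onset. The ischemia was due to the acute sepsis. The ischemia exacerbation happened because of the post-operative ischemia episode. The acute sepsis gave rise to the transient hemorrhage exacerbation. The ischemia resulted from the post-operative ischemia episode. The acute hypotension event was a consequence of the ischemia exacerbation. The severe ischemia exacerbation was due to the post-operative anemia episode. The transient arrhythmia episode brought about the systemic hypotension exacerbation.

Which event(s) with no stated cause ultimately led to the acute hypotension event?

Tracing upstream from the acute hypotension event: the acute hypotension event ← the transient hemorrhage exacerbation ← the acute sepsis ← the severe ischemia exacerbation ← the post-operative anemia episode ← the nocturnal bronchospasm episode.
A separate upstream branch: the acute hypotension event ← the ischemia exacerbation ← the mild anemia crisis.
Each of those chain origins has no stated cause.

the mild anemia crisis, the nocturnal bronchospasm episode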